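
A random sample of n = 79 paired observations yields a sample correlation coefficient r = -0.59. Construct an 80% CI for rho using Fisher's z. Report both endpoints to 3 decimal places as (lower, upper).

(-0.678, -0.486)

Fisher z: z_r = atanh(r) = ½·ln((1+(-0.59))/(1−(-0.59))) = -0.677666
SE(z) = 1/√(n−3) = 1/√76 = 0.114708
80% ⇒ z* = 1.282; margin = 1.282·0.114708 = 0.147056
CI on z-scale: (-0.824722, -0.530610)
Back-transform: tanh(-0.824722) = -0.677632, tanh(-0.530610) = -0.485847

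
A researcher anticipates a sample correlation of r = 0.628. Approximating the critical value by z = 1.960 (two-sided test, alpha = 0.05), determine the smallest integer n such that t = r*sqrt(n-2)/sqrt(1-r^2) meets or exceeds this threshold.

r√(n−2)/√(1−r²) ≥ 1.960  ⇔  n−2 ≥ (1.960)²·(1−r²)/r²
(1−r²)/r² = (1−0.394384)/0.394384 = 1.5356
n ≥ 2 + 3.8416·1.5356 = 2 + 5.8992 = 7.8992
⌈7.8992⌉ = 8

8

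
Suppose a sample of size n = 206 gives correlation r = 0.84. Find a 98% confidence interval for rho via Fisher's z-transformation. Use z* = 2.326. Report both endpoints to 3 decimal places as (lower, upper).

z_r = atanh(0.84) = 1.221174;  SE = 1/√(n−3) = 1/√203 = 0.070186
z-limits: 1.221174 ± 2.326·0.070186 = 1.221174 ± 0.163253 = [1.057921, 1.384427]
ρ-limits: (tanh 1.057921, tanh 1.384427) = (0.785, 0.882)

(0.785, 0.882)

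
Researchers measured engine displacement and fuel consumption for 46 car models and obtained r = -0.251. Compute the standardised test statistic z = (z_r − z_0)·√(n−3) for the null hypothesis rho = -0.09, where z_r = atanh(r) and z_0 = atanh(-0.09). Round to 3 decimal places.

Fisher z: atanh(-0.251) = -0.256480, atanh(-0.09) = -0.090244
z = (z_r − z_0)·√(n−3) = (-0.256480 − (-0.090244))·√43 = -0.166236 · 6.557439 = -1.090

-1.090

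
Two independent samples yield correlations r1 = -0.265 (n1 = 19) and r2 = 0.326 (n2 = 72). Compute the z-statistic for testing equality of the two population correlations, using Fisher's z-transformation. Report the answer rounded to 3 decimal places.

-2.198

z1 = atanh(-0.265) = -0.271478,  z2 = atanh(0.326) = 0.338346
SE = √(1/(n1−3) + 1/(n2−3)) = √(1/16 + 1/69) = √(0.0625000 + 0.0144928) = √0.0769928 = 0.277476
z = (z1 − z2)/SE = (-0.271478 − 0.338346) / 0.277476 = -0.609824 / 0.277476 = -2.198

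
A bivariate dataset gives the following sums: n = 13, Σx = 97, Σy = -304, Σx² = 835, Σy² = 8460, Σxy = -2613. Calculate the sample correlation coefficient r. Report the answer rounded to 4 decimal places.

-0.8892

Numerator: nΣxy − (Σx)(Σy) = 13·(-2613) − (97)(-304) = -4481
Denominator: √[(nΣx²−(Σx)²)(nΣy²−(Σy)²)]
  nΣx²−(Σx)² = 13·835 − 9409 = 1446;  nΣy²−(Σy)² = 13·8460 − 92416 = 17564
  √(1446·17564) = √25397544 = 5039.5976
r = -4481 / 5039.5976 = -0.8892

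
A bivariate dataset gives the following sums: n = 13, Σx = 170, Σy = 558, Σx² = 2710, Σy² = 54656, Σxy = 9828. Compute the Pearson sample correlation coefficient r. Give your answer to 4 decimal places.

Numerator: nΣxy − (Σx)(Σy) = 13·9828 − (170)(558) = 32904
Denominator: √[(nΣx²−(Σx)²)(nΣy²−(Σy)²)]
  nΣx²−(Σx)² = 13·2710 − 28900 = 6330;  nΣy²−(Σy)² = 13·54656 − 311364 = 399164
  √(6330·399164) = √2526708120 = 50266.3717
r = 32904 / 50266.3717 = 0.6546

0.6546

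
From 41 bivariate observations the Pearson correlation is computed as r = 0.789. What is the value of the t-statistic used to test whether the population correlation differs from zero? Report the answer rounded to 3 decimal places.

8.020

t = r·√(n−2) / √(1−r²) with r = 0.789, n = 41
  = 0.789·√39 / √(1 − 0.622521)
  = 0.789·6.244998 / 0.614393
  = 4.927303 / 0.614393 = 8.020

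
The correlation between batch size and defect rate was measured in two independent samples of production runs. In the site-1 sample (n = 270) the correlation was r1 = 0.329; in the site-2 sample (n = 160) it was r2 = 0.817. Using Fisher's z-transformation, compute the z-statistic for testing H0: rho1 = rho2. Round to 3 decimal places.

Fisher z-transforms: z1 = atanh(0.329) = 0.341706, z2 = atanh(0.817) = 1.147728; difference d = -0.806022
Var(d) = 1/267 + 1/157 = 0.0037453 + 0.0063694 = 0.0101147
z = d/√Var(d) = -0.806022 / √0.0101147 = -0.806022 / 0.100572 = -8.014

-8.014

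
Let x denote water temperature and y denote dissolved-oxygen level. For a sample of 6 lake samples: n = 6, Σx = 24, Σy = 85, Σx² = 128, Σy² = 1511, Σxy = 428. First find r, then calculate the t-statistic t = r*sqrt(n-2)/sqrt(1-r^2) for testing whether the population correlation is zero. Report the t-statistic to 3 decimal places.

3.864

Numerator: nΣxy − (Σx)(Σy) = 6·428 − (24)(85) = 528
Denominator: √[(nΣx²−(Σx)²)(nΣy²−(Σy)²)]
  nΣx²−(Σx)² = 6·128 − 576 = 192;  nΣy²−(Σy)² = 6·1511 − 7225 = 1841
  √(192·1841) = √353472 = 594.5351
r = 528 / 594.5351 = 0.8881
t = r·√(n−2)/√(1−r²) = 0.8881·√4 / √(1−0.788722) = 1.776200 / 0.459650 = 3.864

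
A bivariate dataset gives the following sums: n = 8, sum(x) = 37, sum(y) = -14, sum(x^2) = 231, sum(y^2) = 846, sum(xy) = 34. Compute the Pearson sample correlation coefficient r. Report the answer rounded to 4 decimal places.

0.4453

S_xy = nΣxy − ΣxΣy = 8·34 − 37·(-14) = 272 − (-518) = 790
S_xx = nΣx² − (Σx)² = 8·231 − 37² = 1848 − 1369 = 479
S_yy = nΣy² − (Σy)² = 8·846 − (-14)² = 6768 − 196 = 6572
r = S_xy / √(S_xx·S_yy) = 790 / √(479·6572) = 790 / √3147988 = 790 / 1774.2570 = 0.4453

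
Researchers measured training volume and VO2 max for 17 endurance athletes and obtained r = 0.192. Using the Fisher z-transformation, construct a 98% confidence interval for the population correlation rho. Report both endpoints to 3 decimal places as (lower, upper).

z_r = atanh(0.192) = 0.194413;  SE = 1/√(n−3) = 1/√14 = 0.267261
z-limits: 0.194413 ± 2.326·0.267261 = 0.194413 ± 0.621649 = [-0.427236, 0.816062]
ρ-limits: (tanh -0.427236, tanh 0.816062) = (-0.403, 0.673)

(-0.403, 0.673)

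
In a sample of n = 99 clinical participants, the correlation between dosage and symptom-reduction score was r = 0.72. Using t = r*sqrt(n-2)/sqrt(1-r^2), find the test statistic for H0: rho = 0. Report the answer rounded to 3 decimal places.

10.218

t = r·√(n−2) / √(1−r²) with r = 0.72, n = 99
  = 0.72·√97 / √(1 − 0.5184)
  = 0.72·9.848858 / 0.693974
  = 7.091178 / 0.693974 = 10.218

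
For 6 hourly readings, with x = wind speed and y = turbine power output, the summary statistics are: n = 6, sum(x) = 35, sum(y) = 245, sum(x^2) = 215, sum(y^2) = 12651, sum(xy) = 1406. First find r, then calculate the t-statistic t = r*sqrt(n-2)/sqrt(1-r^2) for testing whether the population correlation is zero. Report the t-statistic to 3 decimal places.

-0.276

S_xy = nΣxy − ΣxΣy = 6·1406 − 35·245 = 8436 − 8575 = -139
S_xx = nΣx² − (Σx)² = 6·215 − 35² = 1290 − 1225 = 65
S_yy = nΣy² − (Σy)² = 6·12651 − 245² = 75906 − 60025 = 15881
r = S_xy / √(S_xx·S_yy) = -139 / √(65·15881) = -139 / √1032265 = -139 / 1016.0044 = -0.1368
t = r·√(n−2)/√(1−r²) = -0.1368·√4 / √(1−0.018714) = -0.273600 / 0.990599 = -0.276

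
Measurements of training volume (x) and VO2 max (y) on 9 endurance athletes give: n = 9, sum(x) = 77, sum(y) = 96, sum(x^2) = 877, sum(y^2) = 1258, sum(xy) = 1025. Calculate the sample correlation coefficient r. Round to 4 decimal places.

0.9013

Numerator: nΣxy − (Σx)(Σy) = 9·1025 − (77)(96) = 1833
Denominator: √[(nΣx²−(Σx)²)(nΣy²−(Σy)²)]
  nΣx²−(Σx)² = 9·877 − 5929 = 1964;  nΣy²−(Σy)² = 9·1258 − 9216 = 2106
  √(1964·2106) = √4136184 = 2033.7610
r = 1833 / 2033.7610 = 0.9013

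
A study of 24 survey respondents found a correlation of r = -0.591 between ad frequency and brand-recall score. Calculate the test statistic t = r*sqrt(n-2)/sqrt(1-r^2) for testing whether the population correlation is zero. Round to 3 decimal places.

1 − r² = 1 − 0.349281 = 0.650719;  √(1−r²) = 0.806672
√(n−2) = √22 = 4.690416
t = r·√(n−2)/√(1−r²) = -0.591 · 4.690416 / 0.806672 = -3.436

-3.436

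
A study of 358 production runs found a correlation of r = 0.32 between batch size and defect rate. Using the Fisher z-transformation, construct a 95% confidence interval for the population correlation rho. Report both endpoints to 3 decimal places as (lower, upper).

(0.224, 0.410)

Fisher z: z_r = atanh(r) = ½·ln((1+0.32)/(1−0.32)) = 0.331647
SE(z) = 1/√(n−3) = 1/√355 = 0.053074
95% ⇒ z* = 1.960; margin = 1.960·0.053074 = 0.104025
CI on z-scale: (0.227622, 0.435672)
Back-transform: tanh(0.227622) = 0.223771, tanh(0.435672) = 0.410051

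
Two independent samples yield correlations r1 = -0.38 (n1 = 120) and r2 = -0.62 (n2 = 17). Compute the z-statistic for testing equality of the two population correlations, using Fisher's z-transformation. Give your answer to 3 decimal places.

1.149

z1 = atanh(-0.38) = -0.400060,  z2 = atanh(-0.62) = -0.725005
SE = √(1/(n1−3) + 1/(n2−3)) = √(1/117 + 1/14) = √(0.0085470 + 0.0714286) = √0.0799756 = 0.282800
z = (z1 − z2)/SE = (-0.400060 − (-0.725005)) / 0.282800 = 0.324945 / 0.282800 = 1.149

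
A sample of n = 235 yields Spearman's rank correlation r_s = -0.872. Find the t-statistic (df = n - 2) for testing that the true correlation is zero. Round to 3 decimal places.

1 − r_s² = 1 − 0.760384 = 0.239616;  √(1−r_s²) = 0.489506
√(n−2) = √233 = 15.264338
t = r_s·√(n−2)/√(1−r_s²) = -0.872 · 15.264338 / 0.489506 = -27.192

-27.192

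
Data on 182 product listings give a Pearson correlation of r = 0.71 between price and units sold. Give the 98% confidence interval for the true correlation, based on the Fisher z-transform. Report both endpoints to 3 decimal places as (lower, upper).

z_r = atanh(0.71) = 0.887184;  SE = 1/√(n−3) = 1/√179 = 0.074744
z-limits: 0.887184 ± 2.326·0.074744 = 0.887184 ± 0.173855 = [0.713329, 1.061039]
ρ-limits: (tanh 0.713329, tanh 1.061039) = (0.613, 0.786)

(0.613, 0.786)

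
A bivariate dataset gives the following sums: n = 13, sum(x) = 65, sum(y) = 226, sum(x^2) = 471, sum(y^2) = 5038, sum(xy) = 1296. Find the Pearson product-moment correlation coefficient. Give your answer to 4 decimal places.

0.4125

S_xy = nΣxy − ΣxΣy = 13·1296 − 65·226 = 16848 − 14690 = 2158
S_xx = nΣx² − (Σx)² = 13·471 − 65² = 6123 − 4225 = 1898
S_yy = nΣy² − (Σy)² = 13·5038 − 226² = 65494 − 51076 = 14418
r = S_xy / √(S_xx·S_yy) = 2158 / √(1898·14418) = 2158 / √27365364 = 2158 / 5231.1915 = 0.4125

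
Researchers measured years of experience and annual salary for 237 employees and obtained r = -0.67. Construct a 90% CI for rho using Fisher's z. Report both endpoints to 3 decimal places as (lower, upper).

Fisher z: z_r = atanh(r) = ½·ln((1+(-0.67))/(1−(-0.67))) = -0.810743
SE(z) = 1/√(n−3) = 1/√234 = 0.065372
90% ⇒ z* = 1.645; margin = 1.645·0.065372 = 0.107537
CI on z-scale: (-0.918280, -0.703206)
Back-transform: tanh(-0.918280) = -0.725083, tanh(-0.703206) = -0.606399

(-0.725, -0.606)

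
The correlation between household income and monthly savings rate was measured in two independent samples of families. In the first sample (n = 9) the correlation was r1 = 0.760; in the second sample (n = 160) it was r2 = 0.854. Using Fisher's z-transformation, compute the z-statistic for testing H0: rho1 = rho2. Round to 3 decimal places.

z1 = atanh(0.760) = 0.996215,  z2 = atanh(0.854) = 1.270747
SE = √(1/(n1−3) + 1/(n2−3)) = √(1/6 + 1/157) = √(0.1666667 + 0.0063694) = √0.1730361 = 0.415976
z = (z1 − z2)/SE = (0.996215 − 1.270747) / 0.415976 = -0.274532 / 0.415976 = -0.660

-0.660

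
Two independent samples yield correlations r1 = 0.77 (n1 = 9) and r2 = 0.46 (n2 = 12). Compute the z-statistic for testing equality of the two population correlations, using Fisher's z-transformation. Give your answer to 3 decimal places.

0.992

z1 = atanh(0.77) = 1.020328,  z2 = atanh(0.46) = 0.497311
SE = √(1/(n1−3) + 1/(n2−3)) = √(1/6 + 1/9) = √(0.1666667 + 0.1111111) = √0.2777778 = 0.527046
z = (z1 − z2)/SE = (1.020328 − 0.497311) / 0.527046 = 0.523017 / 0.527046 = 0.992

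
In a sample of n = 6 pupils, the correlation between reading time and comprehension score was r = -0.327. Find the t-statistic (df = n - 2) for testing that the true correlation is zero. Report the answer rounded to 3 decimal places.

1 − r² = 1 − 0.106929 = 0.893071;  √(1−r²) = 0.945024
√(n−2) = √4 = 2.000000
t = r·√(n−2)/√(1−r²) = -0.327 · 2.000000 / 0.945024 = -0.692

-0.692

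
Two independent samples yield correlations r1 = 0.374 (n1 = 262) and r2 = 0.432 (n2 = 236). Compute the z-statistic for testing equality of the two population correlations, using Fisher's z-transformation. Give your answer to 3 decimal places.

z1 = atanh(0.374) = 0.393066,  z2 = atanh(0.432) = 0.462353
SE = √(1/(n1−3) + 1/(n2−3)) = √(1/259 + 1/233) = √(0.0038610 + 0.0042918) = √0.0081528 = 0.090293
z = (z1 − z2)/SE = (0.393066 − 0.462353) / 0.090293 = -0.069287 / 0.090293 = -0.767

-0.767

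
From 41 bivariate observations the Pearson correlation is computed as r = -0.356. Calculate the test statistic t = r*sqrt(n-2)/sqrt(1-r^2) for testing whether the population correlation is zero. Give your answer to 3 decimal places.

t = r·√(n−2) / √(1−r²) with r = -0.356, n = 41
  = -0.356·√39 / √(1 − 0.126736)
  = -0.356·6.244998 / 0.934486
  = -2.223219 / 0.934486 = -2.379

-2.379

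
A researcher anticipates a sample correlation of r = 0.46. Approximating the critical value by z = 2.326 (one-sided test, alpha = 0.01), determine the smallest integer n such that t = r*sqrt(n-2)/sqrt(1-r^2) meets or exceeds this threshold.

Need r·√(n−2)/√(1−r²) ≥ 2.326
√(n−2) ≥ 2.326·√(1−0.2116) / 0.46 = 2.326·0.887919 / 0.46 = 4.4898
n−2 ≥ 20.1583  ⇒  n ≥ 22.1583
Smallest integer n = 23

23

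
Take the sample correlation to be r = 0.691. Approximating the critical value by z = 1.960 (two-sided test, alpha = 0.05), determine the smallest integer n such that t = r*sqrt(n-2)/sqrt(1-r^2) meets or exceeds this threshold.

7

r√(n−2)/√(1−r²) ≥ 1.960  ⇔  n−2 ≥ (1.960)²·(1−r²)/r²
(1−r²)/r² = (1−0.477481)/0.477481 = 1.0943
n ≥ 2 + 3.8416·1.0943 = 2 + 4.2039 = 6.2039
⌈6.2039⌉ = 7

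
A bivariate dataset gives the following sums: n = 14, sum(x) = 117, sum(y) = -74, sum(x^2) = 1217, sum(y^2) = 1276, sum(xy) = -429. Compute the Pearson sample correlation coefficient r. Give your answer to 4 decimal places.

0.4117

S_xy = nΣxy − ΣxΣy = 14·(-429) − 117·(-74) = -6006 − (-8658) = 2652
S_xx = nΣx² − (Σx)² = 14·1217 − 117² = 17038 − 13689 = 3349
S_yy = nΣy² − (Σy)² = 14·1276 − (-74)² = 17864 − 5476 = 12388
r = S_xy / √(S_xx·S_yy) = 2652 / √(3349·12388) = 2652 / √41487412 = 2652 / 6441.0723 = 0.4117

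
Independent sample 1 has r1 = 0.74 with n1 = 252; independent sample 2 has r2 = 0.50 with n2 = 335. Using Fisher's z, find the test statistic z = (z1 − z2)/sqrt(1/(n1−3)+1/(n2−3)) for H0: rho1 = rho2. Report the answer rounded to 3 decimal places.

4.785

z1 = atanh(0.74) = 0.950479,  z2 = atanh(0.50) = 0.549306
SE = √(1/(n1−3) + 1/(n2−3)) = √(1/249 + 1/332) = √(0.0040161 + 0.0030120) = √0.0070281 = 0.083834
z = (z1 − z2)/SE = (0.950479 − 0.549306) / 0.083834 = 0.401173 / 0.083834 = 4.785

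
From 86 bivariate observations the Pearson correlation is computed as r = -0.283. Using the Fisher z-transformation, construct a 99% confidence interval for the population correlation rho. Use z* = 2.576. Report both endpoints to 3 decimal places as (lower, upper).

(-0.518, -0.008)

Fisher z: z_r = atanh(r) = ½·ln((1+(-0.283))/(1−(-0.283))) = -0.290940
SE(z) = 1/√(n−3) = 1/√83 = 0.109764
99% ⇒ z* = 2.576; margin = 2.576·0.109764 = 0.282752
CI on z-scale: (-0.573692, -0.008188)
Back-transform: tanh(-0.573692) = -0.518066, tanh(-0.008188) = -0.008188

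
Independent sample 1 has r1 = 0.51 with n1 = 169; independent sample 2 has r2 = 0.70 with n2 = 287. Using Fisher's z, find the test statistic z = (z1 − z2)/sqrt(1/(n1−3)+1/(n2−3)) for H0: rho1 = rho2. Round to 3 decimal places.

Fisher z-transforms: z1 = atanh(0.51) = 0.562730, z2 = atanh(0.70) = 0.867301; difference d = -0.304571
Var(d) = 1/166 + 1/284 = 0.0060241 + 0.0035211 = 0.0095452
z = d/√Var(d) = -0.304571 / √0.0095452 = -0.304571 / 0.097700 = -3.117

-3.117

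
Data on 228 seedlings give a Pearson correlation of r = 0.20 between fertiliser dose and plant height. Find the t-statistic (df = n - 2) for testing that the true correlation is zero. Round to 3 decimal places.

3.069

1 − r² = 1 − 0.0400 = 0.9600;  √(1−r²) = 0.979796
√(n−2) = √226 = 15.033296
t = r·√(n−2)/√(1−r²) = 0.20 · 15.033296 / 0.979796 = 3.069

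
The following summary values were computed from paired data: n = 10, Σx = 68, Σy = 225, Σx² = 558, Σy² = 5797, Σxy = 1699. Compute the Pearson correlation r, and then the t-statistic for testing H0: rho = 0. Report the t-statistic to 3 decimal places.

Numerator: nΣxy − (Σx)(Σy) = 10·1699 − (68)(225) = 1690
Denominator: √[(nΣx²−(Σx)²)(nΣy²−(Σy)²)]
  nΣx²−(Σx)² = 10·558 − 4624 = 956;  nΣy²−(Σy)² = 10·5797 − 50625 = 7345
  √(956·7345) = √7021820 = 2649.8717
r = 1690 / 2649.8717 = 0.6378
t = r·√(n−2)/√(1−r²) = 0.6378·√8 / √(1−0.406789) = 1.803971 / 0.770202 = 2.342

2.342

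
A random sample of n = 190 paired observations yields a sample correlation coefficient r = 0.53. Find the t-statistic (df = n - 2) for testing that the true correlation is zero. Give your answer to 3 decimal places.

8.570

t = r·√(n−2) / √(1−r²) with r = 0.53, n = 190
  = 0.53·√188 / √(1 − 0.2809)
  = 0.53·13.711309 / 0.847998
  = 7.266994 / 0.847998 = 8.570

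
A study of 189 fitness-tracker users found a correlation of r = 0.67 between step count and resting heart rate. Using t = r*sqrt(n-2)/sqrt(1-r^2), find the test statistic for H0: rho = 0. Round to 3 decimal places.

12.342

t = r·√(n−2) / √(1−r²) with r = 0.67, n = 189
  = 0.67·√187 / √(1 − 0.4489)
  = 0.67·13.674794 / 0.742361
  = 9.162112 / 0.742361 = 12.342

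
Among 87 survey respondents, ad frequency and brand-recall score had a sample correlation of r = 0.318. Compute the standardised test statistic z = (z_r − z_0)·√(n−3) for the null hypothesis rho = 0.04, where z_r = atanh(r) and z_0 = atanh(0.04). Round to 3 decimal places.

2.652

z_r = atanh(0.318) = 0.329421,  z_0 = atanh(0.04) = 0.040021
SE = 1/√(n−3) = 1/√84 = 0.109109
z = (z_r − z_0)/SE = (0.329421 − 0.040021) / 0.109109 = 0.289400 / 0.109109 = 2.652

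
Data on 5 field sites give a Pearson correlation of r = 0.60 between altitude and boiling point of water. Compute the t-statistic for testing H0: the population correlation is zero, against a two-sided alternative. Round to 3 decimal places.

t = r·√(n−2) / √(1−r²) with r = 0.60, n = 5
  = 0.60·√3 / √(1 − 0.3600)
  = 0.60·1.732051 / 0.800000
  = 1.039231 / 0.800000 = 1.299

1.299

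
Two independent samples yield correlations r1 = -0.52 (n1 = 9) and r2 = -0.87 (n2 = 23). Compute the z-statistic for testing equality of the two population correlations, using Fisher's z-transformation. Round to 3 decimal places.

z1 = atanh(-0.52) = -0.576340,  z2 = atanh(-0.87) = -1.333080
SE = √(1/(n1−3) + 1/(n2−3)) = √(1/6 + 1/20) = √(0.1666667 + 0.0500000) = √0.2166667 = 0.465475
z = (z1 − z2)/SE = (-0.576340 − (-1.333080)) / 0.465475 = 0.756740 / 0.465475 = 1.626

1.626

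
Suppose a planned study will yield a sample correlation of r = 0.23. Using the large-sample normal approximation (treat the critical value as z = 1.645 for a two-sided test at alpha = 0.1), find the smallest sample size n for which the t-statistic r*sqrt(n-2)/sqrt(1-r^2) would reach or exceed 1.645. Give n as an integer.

51

r√(n−2)/√(1−r²) ≥ 1.645  ⇔  n−2 ≥ (1.645)²·(1−r²)/r²
(1−r²)/r² = (1−0.0529)/0.0529 = 17.9036
n ≥ 2 + 2.706025·17.9036 = 2 + 48.4476 = 50.4476
⌈50.4476⌉ = 51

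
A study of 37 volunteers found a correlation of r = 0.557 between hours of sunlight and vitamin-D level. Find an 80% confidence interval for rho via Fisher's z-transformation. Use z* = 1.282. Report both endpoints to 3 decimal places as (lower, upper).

Fisher z: z_r = atanh(r) = ½·ln((1+0.557)/(1−0.557)) = 0.628473
SE(z) = 1/√(n−3) = 1/√34 = 0.171499
80% ⇒ z* = 1.282; margin = 1.282·0.171499 = 0.219862
CI on z-scale: (0.408611, 0.848335)
Back-transform: tanh(0.408611) = 0.387293, tanh(0.848335) = 0.690199

(0.387, 0.690)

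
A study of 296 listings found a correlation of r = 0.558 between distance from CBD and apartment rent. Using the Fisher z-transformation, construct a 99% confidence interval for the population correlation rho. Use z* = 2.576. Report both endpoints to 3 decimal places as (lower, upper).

z_r = atanh(0.558) = 0.629924;  SE = 1/√(n−3) = 1/√293 = 0.058421
z-limits: 0.629924 ± 2.576·0.058421 = 0.629924 ± 0.150492 = [0.479432, 0.780416]
ρ-limits: (tanh 0.479432, tanh 0.780416) = (0.446, 0.653)

(0.446, 0.653)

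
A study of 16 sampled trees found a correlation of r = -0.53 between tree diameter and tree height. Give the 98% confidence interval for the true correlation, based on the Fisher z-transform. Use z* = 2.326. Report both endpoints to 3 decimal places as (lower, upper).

(-0.844, 0.055)

Fisher z: z_r = atanh(r) = ½·ln((1+(-0.53))/(1−(-0.53))) = -0.590145
SE(z) = 1/√(n−3) = 1/√13 = 0.277350
98% ⇒ z* = 2.326; margin = 2.326·0.277350 = 0.645116
CI on z-scale: (-1.235261, 0.054971)
Back-transform: tanh(-1.235261) = -0.844099, tanh(0.054971) = 0.054916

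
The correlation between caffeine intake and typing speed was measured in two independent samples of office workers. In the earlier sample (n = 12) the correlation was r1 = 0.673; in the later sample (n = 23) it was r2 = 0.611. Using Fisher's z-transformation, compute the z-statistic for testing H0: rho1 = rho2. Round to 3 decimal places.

Fisher z-transforms: z1 = atanh(0.673) = 0.816207, z2 = atanh(0.611) = 0.710516; difference d = 0.105691
Var(d) = 1/9 + 1/20 = 0.1111111 + 0.0500000 = 0.1611111
z = d/√Var(d) = 0.105691 / √0.1611111 = 0.105691 / 0.401386 = 0.263

0.263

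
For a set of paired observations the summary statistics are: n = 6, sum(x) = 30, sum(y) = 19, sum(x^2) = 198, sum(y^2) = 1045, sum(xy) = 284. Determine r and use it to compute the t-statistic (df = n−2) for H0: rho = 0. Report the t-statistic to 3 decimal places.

Numerator: nΣxy − (Σx)(Σy) = 6·284 − (30)(19) = 1134
Denominator: √[(nΣx²−(Σx)²)(nΣy²−(Σy)²)]
  nΣx²−(Σx)² = 6·198 − 900 = 288;  nΣy²−(Σy)² = 6·1045 − 361 = 5909
  √(288·5909) = √1701792 = 1304.5275
r = 1134 / 1304.5275 = 0.8693
t = r·√(n−2)/√(1−r²) = 0.8693·√4 / √(1−0.755682) = 1.738600 / 0.494285 = 3.517

3.517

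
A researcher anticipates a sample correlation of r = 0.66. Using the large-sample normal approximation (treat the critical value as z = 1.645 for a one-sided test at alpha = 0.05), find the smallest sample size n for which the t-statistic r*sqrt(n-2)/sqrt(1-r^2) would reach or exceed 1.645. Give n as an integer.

r√(n−2)/√(1−r²) ≥ 1.645  ⇔  n−2 ≥ (1.645)²·(1−r²)/r²
(1−r²)/r² = (1−0.4356)/0.4356 = 1.2957
n ≥ 2 + 2.706025·1.2957 = 2 + 3.5062 = 5.5062
⌈5.5062⌉ = 6

6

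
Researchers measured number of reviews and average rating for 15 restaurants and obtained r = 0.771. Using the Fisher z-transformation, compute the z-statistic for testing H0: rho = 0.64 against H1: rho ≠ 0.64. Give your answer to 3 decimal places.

z_r = atanh(0.771) = 1.022789,  z_0 = atanh(0.64) = 0.758174
SE = 1/√(n−3) = 1/√12 = 0.288675
z = (z_r − z_0)/SE = (1.022789 − 0.758174) / 0.288675 = 0.264615 / 0.288675 = 0.917

0.917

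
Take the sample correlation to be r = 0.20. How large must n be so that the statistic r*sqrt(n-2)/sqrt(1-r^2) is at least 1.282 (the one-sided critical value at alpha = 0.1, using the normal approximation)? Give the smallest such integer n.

42

r√(n−2)/√(1−r²) ≥ 1.282  ⇔  n−2 ≥ (1.282)²·(1−r²)/r²
(1−r²)/r² = (1−0.0400)/0.0400 = 24.0000
n ≥ 2 + 1.643524·24.0000 = 2 + 39.4446 = 41.4446
⌈41.4446⌉ = 42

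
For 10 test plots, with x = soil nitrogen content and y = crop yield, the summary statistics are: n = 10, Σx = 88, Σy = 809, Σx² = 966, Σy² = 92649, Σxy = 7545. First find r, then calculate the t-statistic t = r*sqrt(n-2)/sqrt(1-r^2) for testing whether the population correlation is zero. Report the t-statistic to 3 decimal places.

0.537

Numerator: nΣxy − (Σx)(Σy) = 10·7545 − (88)(809) = 4258
Denominator: √[(nΣx²−(Σx)²)(nΣy²−(Σy)²)]
  nΣx²−(Σx)² = 10·966 − 7744 = 1916;  nΣy²−(Σy)² = 10·92649 − 654481 = 272009
  √(1916·272009) = √521169244 = 22829.1315
r = 4258 / 22829.1315 = 0.1865
t = r·√(n−2)/√(1−r²) = 0.1865·√8 / √(1−0.034782) = 0.527502 / 0.982455 = 0.537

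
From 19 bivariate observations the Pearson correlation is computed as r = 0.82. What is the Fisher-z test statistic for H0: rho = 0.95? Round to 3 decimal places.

-2.700

Fisher z: atanh(0.82) = 1.156817, atanh(0.95) = 1.831781
z = (z_r − z_0)·√(n−3) = (1.156817 − 1.831781)·√16 = -0.674964 · 4.000000 = -2.700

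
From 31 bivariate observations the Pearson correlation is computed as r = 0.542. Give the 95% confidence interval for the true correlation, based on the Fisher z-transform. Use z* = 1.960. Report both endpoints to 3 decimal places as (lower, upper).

(0.232, 0.752)

Fisher z: z_r = atanh(r) = ½·ln((1+0.542)/(1−0.542)) = 0.606983
SE(z) = 1/√(n−3) = 1/√28 = 0.188982
95% ⇒ z* = 1.960; margin = 1.960·0.188982 = 0.370405
CI on z-scale: (0.236578, 0.977388)
Back-transform: tanh(0.236578) = 0.232261, tanh(0.977388) = 0.751933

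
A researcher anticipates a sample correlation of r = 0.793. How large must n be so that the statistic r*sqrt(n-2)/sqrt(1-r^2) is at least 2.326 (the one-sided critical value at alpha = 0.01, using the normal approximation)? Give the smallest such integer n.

Need r·√(n−2)/√(1−r²) ≥ 2.326
√(n−2) ≥ 2.326·√(1−0.628849) / 0.793 = 2.326·0.609222 / 0.793 = 1.7869
n−2 ≥ 3.1930  ⇒  n ≥ 5.1930
Smallest integer n = 6

6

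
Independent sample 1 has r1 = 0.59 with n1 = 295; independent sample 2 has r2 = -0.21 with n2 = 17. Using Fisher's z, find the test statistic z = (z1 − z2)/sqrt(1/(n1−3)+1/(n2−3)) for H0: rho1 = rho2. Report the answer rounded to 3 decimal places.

Fisher z-transforms: z1 = atanh(0.59) = 0.677666, z2 = atanh(-0.21) = -0.213171; difference d = 0.890837
Var(d) = 1/292 + 1/14 = 0.0034247 + 0.0714286 = 0.0748533
z = d/√Var(d) = 0.890837 / √0.0748533 = 0.890837 / 0.273593 = 3.256

3.256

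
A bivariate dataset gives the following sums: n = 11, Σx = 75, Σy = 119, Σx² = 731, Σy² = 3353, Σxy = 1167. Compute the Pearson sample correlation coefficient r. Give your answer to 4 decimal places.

0.5280

S_xy = nΣxy − ΣxΣy = 11·1167 − 75·119 = 12837 − 8925 = 3912
S_xx = nΣx² − (Σx)² = 11·731 − 75² = 8041 − 5625 = 2416
S_yy = nΣy² − (Σy)² = 11·3353 − 119² = 36883 − 14161 = 22722
r = S_xy / √(S_xx·S_yy) = 3912 / √(2416·22722) = 3912 / √54896352 = 3912 / 7409.2072 = 0.5280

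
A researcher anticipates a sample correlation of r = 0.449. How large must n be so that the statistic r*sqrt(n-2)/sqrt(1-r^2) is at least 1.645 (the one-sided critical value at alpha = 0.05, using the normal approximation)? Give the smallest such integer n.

13

Need r·√(n−2)/√(1−r²) ≥ 1.645
√(n−2) ≥ 1.645·√(1−0.201601) / 0.449 = 1.645·0.893532 / 0.449 = 3.2736
n−2 ≥ 10.7165  ⇒  n ≥ 12.7165
Smallest integer n = 13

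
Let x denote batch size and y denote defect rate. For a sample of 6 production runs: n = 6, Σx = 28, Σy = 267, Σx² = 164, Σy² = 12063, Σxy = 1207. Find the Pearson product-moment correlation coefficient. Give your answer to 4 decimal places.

-0.5014

S_xy = nΣxy − ΣxΣy = 6·1207 − 28·267 = 7242 − 7476 = -234
S_xx = nΣx² − (Σx)² = 6·164 − 28² = 984 − 784 = 200
S_yy = nΣy² − (Σy)² = 6·12063 − 267² = 72378 − 71289 = 1089
r = S_xy / √(S_xx·S_yy) = -234 / √(200·1089) = -234 / √217800 = -234 / 466.6905 = -0.5014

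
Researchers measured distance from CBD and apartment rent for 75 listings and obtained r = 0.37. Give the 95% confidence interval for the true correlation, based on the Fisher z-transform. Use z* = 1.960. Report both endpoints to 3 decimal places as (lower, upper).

Fisher z: z_r = atanh(r) = ½·ln((1+0.37)/(1−0.37)) = 0.388423
SE(z) = 1/√(n−3) = 1/√72 = 0.117851
95% ⇒ z* = 1.960; margin = 1.960·0.117851 = 0.230988
CI on z-scale: (0.157435, 0.619411)
Back-transform: tanh(0.157435) = 0.156147, tanh(0.619411) = 0.550718

(0.156, 0.551)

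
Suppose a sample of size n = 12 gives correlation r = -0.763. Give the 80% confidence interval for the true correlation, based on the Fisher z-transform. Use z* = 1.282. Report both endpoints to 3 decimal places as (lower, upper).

(-0.892, -0.520)

z_r = atanh(-0.763) = -1.003356;  SE = 1/√(n−3) = 1/√9 = 0.333333
z-limits: -1.003356 ± 1.282·0.333333 = -1.003356 ± 0.427333 = [-1.430689, -0.576023]
ρ-limits: (tanh -1.430689, tanh -0.576023) = (-0.892, -0.520)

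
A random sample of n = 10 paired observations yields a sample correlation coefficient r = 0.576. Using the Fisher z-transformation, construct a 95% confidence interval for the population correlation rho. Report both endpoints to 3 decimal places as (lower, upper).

z_r = atanh(0.576) = 0.656456;  SE = 1/√(n−3) = 1/√7 = 0.377964
z-limits: 0.656456 ± 1.960·0.377964 = 0.656456 ± 0.740809 = [-0.084353, 1.397265]
ρ-limits: (tanh -0.084353, tanh 1.397265) = (-0.084, 0.885)

(-0.084, 0.885)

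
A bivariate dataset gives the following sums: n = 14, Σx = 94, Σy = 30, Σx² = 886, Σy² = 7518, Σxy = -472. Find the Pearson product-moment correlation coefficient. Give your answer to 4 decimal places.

-0.4886

Numerator: nΣxy − (Σx)(Σy) = 14·(-472) − (94)(30) = -9428
Denominator: √[(nΣx²−(Σx)²)(nΣy²−(Σy)²)]
  nΣx²−(Σx)² = 14·886 − 8836 = 3568;  nΣy²−(Σy)² = 14·7518 − 900 = 104352
  √(3568·104352) = √372327936 = 19295.8010
r = -9428 / 19295.8010 = -0.4886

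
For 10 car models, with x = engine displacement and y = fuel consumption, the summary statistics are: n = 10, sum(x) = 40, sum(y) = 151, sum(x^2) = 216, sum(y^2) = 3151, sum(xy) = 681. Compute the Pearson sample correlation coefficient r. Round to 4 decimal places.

0.3487

S_xy = nΣxy − ΣxΣy = 10·681 − 40·151 = 6810 − 6040 = 770
S_xx = nΣx² − (Σx)² = 10·216 − 40² = 2160 − 1600 = 560
S_yy = nΣy² − (Σy)² = 10·3151 − 151² = 31510 − 22801 = 8709
r = S_xy / √(S_xx·S_yy) = 770 / √(560·8709) = 770 / √4877040 = 770 / 2208.4021 = 0.3487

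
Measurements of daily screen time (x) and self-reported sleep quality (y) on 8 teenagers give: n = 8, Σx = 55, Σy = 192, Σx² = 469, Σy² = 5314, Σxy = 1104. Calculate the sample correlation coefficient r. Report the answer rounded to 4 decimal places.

S_xy = nΣxy − ΣxΣy = 8·1104 − 55·192 = 8832 − 10560 = -1728
S_xx = nΣx² − (Σx)² = 8·469 − 55² = 3752 − 3025 = 727
S_yy = nΣy² − (Σy)² = 8·5314 − 192² = 42512 − 36864 = 5648
r = S_xy / √(S_xx·S_yy) = -1728 / √(727·5648) = -1728 / √4106096 = -1728 / 2026.3504 = -0.8528

-0.8528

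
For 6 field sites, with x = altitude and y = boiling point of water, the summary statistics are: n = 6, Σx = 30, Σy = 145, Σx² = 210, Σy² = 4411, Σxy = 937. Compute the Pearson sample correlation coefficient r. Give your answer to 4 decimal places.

0.9089

Numerator: nΣxy − (Σx)(Σy) = 6·937 − (30)(145) = 1272
Denominator: √[(nΣx²−(Σx)²)(nΣy²−(Σy)²)]
  nΣx²−(Σx)² = 6·210 − 900 = 360;  nΣy²−(Σy)² = 6·4411 − 21025 = 5441
  √(360·5441) = √1958760 = 1399.5571
r = 1272 / 1399.5571 = 0.9089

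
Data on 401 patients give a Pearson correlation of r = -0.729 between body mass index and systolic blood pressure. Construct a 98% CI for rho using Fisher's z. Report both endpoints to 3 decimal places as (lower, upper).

Fisher z: z_r = atanh(r) = ½·ln((1+(-0.729))/(1−(-0.729))) = -0.926590
SE(z) = 1/√(n−3) = 1/√398 = 0.050125
98% ⇒ z* = 2.326; margin = 2.326·0.050125 = 0.116591
CI on z-scale: (-1.043181, -0.809999)
Back-transform: tanh(-1.043181) = -0.779141, tanh(-0.809999) = -0.669590

(-0.779, -0.670)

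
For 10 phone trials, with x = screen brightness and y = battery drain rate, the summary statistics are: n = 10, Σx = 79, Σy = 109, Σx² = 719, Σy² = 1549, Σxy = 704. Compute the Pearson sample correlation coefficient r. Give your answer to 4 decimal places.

-0.8489

S_xy = nΣxy − ΣxΣy = 10·704 − 79·109 = 7040 − 8611 = -1571
S_xx = nΣx² − (Σx)² = 10·719 − 79² = 7190 − 6241 = 949
S_yy = nΣy² − (Σy)² = 10·1549 − 109² = 15490 − 11881 = 3609
r = S_xy / √(S_xx·S_yy) = -1571 / √(949·3609) = -1571 / √3424941 = -1571 / 1850.6596 = -0.8489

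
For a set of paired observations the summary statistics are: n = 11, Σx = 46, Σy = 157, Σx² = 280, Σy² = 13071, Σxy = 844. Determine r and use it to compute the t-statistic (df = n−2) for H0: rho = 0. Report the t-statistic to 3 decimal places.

0.588

Numerator: nΣxy − (Σx)(Σy) = 11·844 − (46)(157) = 2062
Denominator: √[(nΣx²−(Σx)²)(nΣy²−(Σy)²)]
  nΣx²−(Σx)² = 11·280 − 2116 = 964;  nΣy²−(Σy)² = 11·13071 − 24649 = 119132
  √(964·119132) = √114843248 = 10716.4942
r = 2062 / 10716.4942 = 0.1924
t = r·√(n−2)/√(1−r²) = 0.1924·√9 / √(1−0.037018) = 0.577200 / 0.981316 = 0.588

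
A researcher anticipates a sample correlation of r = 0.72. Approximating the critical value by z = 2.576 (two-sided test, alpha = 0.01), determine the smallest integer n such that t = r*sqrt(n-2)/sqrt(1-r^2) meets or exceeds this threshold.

9

Need r·√(n−2)/√(1−r²) ≥ 2.576
√(n−2) ≥ 2.576·√(1−0.5184) / 0.72 = 2.576·0.693974 / 0.72 = 2.4829
n−2 ≥ 6.1648  ⇒  n ≥ 8.1648
Smallest integer n = 9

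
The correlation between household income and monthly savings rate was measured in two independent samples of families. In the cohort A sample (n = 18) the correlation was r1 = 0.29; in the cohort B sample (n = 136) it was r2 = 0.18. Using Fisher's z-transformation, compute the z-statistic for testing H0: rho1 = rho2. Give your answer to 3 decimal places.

0.428

Fisher z-transforms: z1 = atanh(0.29) = 0.298566, z2 = atanh(0.18) = 0.181983; difference d = 0.116583
Var(d) = 1/15 + 1/133 = 0.0666667 + 0.0075188 = 0.0741855
z = d/√Var(d) = 0.116583 / √0.0741855 = 0.116583 / 0.272370 = 0.428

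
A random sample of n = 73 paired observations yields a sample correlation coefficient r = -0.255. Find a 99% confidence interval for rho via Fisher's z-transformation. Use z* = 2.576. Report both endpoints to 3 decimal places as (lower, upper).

z_r = atanh(-0.255) = -0.260753;  SE = 1/√(n−3) = 1/√70 = 0.119523
z-limits: -0.260753 ± 2.576·0.119523 = -0.260753 ± 0.307891 = [-0.568644, 0.047138]
ρ-limits: (tanh -0.568644, tanh 0.047138) = (-0.514, 0.047)

(-0.514, 0.047)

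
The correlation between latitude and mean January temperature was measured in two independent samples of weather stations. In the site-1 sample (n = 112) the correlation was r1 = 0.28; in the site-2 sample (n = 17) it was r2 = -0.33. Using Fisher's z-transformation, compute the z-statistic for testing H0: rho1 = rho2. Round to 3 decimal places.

2.221

z1 = atanh(0.28) = 0.287682,  z2 = atanh(-0.33) = -0.342828
SE = √(1/(n1−3) + 1/(n2−3)) = √(1/109 + 1/14) = √(0.0091743 + 0.0714286) = √0.0806029 = 0.283906
z = (z1 − z2)/SE = (0.287682 − (-0.342828)) / 0.283906 = 0.630510 / 0.283906 = 2.221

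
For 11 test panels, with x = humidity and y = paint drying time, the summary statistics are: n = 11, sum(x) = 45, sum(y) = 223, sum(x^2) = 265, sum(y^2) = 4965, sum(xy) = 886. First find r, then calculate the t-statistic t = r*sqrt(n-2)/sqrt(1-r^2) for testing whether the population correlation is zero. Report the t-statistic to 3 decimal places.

-0.420

S_xy = nΣxy − ΣxΣy = 11·886 − 45·223 = 9746 − 10035 = -289
S_xx = nΣx² − (Σx)² = 11·265 − 45² = 2915 − 2025 = 890
S_yy = nΣy² − (Σy)² = 11·4965 − 223² = 54615 − 49729 = 4886
r = S_xy / √(S_xx·S_yy) = -289 / √(890·4886) = -289 / √4348540 = -289 / 2085.3153 = -0.1386
t = r·√(n−2)/√(1−r²) = -0.1386·√9 / √(1−0.019210) = -0.415800 / 0.990348 = -0.420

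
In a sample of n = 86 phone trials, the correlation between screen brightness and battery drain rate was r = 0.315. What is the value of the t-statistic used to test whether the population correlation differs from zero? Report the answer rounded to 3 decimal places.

1 − r² = 1 − 0.099225 = 0.900775;  √(1−r²) = 0.949092
√(n−2) = √84 = 9.165151
t = r·√(n−2)/√(1−r²) = 0.315 · 9.165151 / 0.949092 = 3.042

3.042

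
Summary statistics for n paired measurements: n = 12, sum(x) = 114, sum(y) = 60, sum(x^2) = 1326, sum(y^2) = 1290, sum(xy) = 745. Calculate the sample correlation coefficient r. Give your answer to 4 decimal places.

0.3568

S_xy = nΣxy − ΣxΣy = 12·745 − 114·60 = 8940 − 6840 = 2100
S_xx = nΣx² − (Σx)² = 12·1326 − 114² = 15912 − 12996 = 2916
S_yy = nΣy² − (Σy)² = 12·1290 − 60² = 15480 − 3600 = 11880
r = S_xy / √(S_xx·S_yy) = 2100 / √(2916·11880) = 2100 / √34642080 = 2100 / 5885.7523 = 0.3568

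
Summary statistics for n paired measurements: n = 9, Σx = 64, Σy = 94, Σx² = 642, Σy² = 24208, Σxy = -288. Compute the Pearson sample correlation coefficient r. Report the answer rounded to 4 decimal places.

Numerator: nΣxy − (Σx)(Σy) = 9·(-288) − (64)(94) = -8608
Denominator: √[(nΣx²−(Σx)²)(nΣy²−(Σy)²)]
  nΣx²−(Σx)² = 9·642 − 4096 = 1682;  nΣy²−(Σy)² = 9·24208 − 8836 = 209036
  √(1682·209036) = √351598552 = 18750.9614
r = -8608 / 18750.9614 = -0.4591

-0.4591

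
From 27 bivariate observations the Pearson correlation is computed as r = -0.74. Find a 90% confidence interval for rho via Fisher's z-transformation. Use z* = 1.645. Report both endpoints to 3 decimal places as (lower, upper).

(-0.858, -0.547)

Fisher z: z_r = atanh(r) = ½·ln((1+(-0.74))/(1−(-0.74))) = -0.950479
SE(z) = 1/√(n−3) = 1/√24 = 0.204124
90% ⇒ z* = 1.645; margin = 1.645·0.204124 = 0.335784
CI on z-scale: (-1.286263, -0.614695)
Back-transform: tanh(-1.286263) = -0.858145, tanh(-0.614695) = -0.547424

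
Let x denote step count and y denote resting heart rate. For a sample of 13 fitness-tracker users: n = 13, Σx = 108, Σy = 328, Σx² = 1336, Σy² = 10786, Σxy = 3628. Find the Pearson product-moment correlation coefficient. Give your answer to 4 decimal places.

Numerator: nΣxy − (Σx)(Σy) = 13·3628 − (108)(328) = 11740
Denominator: √[(nΣx²−(Σx)²)(nΣy²−(Σy)²)]
  nΣx²−(Σx)² = 13·1336 − 11664 = 5704;  nΣy²−(Σy)² = 13·10786 − 107584 = 32634
  √(5704·32634) = √186144336 = 13643.4723
r = 11740 / 13643.4723 = 0.8605

0.8605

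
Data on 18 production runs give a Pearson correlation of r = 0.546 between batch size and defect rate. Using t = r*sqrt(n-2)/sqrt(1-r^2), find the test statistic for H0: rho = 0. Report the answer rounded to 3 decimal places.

1 − r² = 1 − 0.298116 = 0.701884;  √(1−r²) = 0.837785
√(n−2) = √16 = 4.000000
t = r·√(n−2)/√(1−r²) = 0.546 · 4.000000 / 0.837785 = 2.607

2.607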